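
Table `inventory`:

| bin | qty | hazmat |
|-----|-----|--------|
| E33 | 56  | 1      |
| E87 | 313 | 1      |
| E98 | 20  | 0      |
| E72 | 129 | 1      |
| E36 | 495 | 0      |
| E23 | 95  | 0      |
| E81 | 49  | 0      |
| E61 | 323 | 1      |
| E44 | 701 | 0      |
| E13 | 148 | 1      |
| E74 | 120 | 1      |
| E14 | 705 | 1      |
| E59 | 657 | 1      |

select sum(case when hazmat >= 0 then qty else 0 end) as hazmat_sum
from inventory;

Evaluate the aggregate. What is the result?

bin=E33: ✓ → 56
bin=E87: ✓ → 313
bin=E98: ✓ → 20
bin=E72: ✓ → 129
bin=E36: ✓ → 495
bin=E23: ✓ → 95
bin=E81: ✓ → 49
bin=E61: ✓ → 323
bin=E44: ✓ → 701
bin=E13: ✓ → 148
bin=E74: ✓ → 120
bin=E14: ✓ → 705
bin=E59: ✓ → 657
hazmat_sum = 56 + 313 + 20 + 129 + 495 + 95 + 49 + 323 + 701 + 148 + 120 + 705 + 657 = 3811

3811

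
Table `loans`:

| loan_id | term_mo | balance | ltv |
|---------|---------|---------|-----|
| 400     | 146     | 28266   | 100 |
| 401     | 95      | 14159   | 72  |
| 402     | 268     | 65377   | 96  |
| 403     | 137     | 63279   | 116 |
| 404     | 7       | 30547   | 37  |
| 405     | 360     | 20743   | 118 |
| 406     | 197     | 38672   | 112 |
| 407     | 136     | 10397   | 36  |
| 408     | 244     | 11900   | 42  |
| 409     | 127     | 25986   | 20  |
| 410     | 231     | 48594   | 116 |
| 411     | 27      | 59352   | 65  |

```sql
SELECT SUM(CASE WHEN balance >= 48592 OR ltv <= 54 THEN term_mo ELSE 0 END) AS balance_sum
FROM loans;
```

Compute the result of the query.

1177

loan_id=400: ✗
loan_id=401: ✗
loan_id=402: ✓ → 268
loan_id=403: ✓ → 137
loan_id=404: ✓ → 7
loan_id=405: ✗
loan_id=406: ✗
loan_id=407: ✓ → 136
loan_id=408: ✓ → 244
loan_id=409: ✓ → 127
loan_id=410: ✓ → 231
loan_id=411: ✓ → 27
balance_sum = 268 + 137 + 7 + 136 + 244 + 127 + 231 + 27 = 1177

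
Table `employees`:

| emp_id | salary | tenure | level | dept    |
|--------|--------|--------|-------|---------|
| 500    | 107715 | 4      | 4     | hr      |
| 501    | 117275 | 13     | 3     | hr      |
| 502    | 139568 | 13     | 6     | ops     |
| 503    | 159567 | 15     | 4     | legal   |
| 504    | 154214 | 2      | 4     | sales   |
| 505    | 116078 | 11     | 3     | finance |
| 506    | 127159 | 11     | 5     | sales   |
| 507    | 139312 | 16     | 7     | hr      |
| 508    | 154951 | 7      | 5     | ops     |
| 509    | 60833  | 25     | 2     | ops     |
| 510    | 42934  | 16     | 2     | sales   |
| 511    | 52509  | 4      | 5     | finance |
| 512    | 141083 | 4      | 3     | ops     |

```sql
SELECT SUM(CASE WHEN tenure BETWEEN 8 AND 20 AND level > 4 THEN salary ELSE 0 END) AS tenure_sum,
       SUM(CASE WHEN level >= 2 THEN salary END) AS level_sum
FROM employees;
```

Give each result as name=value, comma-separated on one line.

tenure_sum=406039, level_sum=1513198

[tenure_sum: tenure BETWEEN 8 AND 20 AND level > 4]
emp_id=500: ✗
emp_id=501: ✗
emp_id=502: ✓ → 139568
emp_id=503: ✗
emp_id=504: ✗
emp_id=505: ✗
emp_id=506: ✓ → 127159
emp_id=507: ✓ → 139312
emp_id=508: ✗
emp_id=509: ✗
emp_id=510: ✗
emp_id=511: ✗
emp_id=512: ✗
tenure_sum = 139568 + 127159 + 139312 = 406039
—
[level_sum: level >= 2]
emp_id=500: ✓ → 107715
emp_id=501: ✓ → 117275
emp_id=502: ✓ → 139568
emp_id=503: ✓ → 159567
emp_id=504: ✓ → 154214
emp_id=505: ✓ → 116078
emp_id=506: ✓ → 127159
emp_id=507: ✓ → 139312
emp_id=508: ✓ → 154951
emp_id=509: ✓ → 60833
emp_id=510: ✓ → 42934
emp_id=511: ✓ → 52509
emp_id=512: ✓ → 141083
level_sum = 107715 + 117275 + 139568 + 159567 + 154214 + 116078 + 127159 + 139312 + 154951 + 60833 + 42934 + 52509 + 141083 = 1513198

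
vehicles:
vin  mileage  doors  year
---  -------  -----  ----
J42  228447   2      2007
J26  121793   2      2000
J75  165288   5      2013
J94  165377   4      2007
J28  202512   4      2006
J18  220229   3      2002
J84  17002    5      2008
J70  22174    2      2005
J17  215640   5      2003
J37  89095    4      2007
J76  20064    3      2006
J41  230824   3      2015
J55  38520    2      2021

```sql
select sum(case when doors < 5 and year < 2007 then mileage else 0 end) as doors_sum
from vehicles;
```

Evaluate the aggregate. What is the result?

vin=J42: ✗
vin=J26: ✓ → 121793
vin=J75: ✗
vin=J94: ✗
vin=J28: ✓ → 202512
vin=J18: ✓ → 220229
vin=J84: ✗
vin=J70: ✓ → 22174
vin=J17: ✗
vin=J37: ✗
vin=J76: ✓ → 20064
vin=J41: ✗
vin=J55: ✗
doors_sum = 121793 + 202512 + 220229 + 22174 + 20064 = 586772

586772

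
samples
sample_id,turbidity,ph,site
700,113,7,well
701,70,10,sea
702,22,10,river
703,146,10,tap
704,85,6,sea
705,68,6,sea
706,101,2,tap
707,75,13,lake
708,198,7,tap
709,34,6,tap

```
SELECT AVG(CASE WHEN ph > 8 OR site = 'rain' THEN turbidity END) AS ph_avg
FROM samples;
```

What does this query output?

sample_id=700: ✗
sample_id=701: ✓ → 70
sample_id=702: ✓ → 22
sample_id=703: ✓ → 146
sample_id=704: ✗
sample_id=705: ✗
sample_id=706: ✗
sample_id=707: ✓ → 75
sample_id=708: ✗
sample_id=709: ✗
ph_avg = (70 + 22 + 146 + 75) / 4 = 78.25

78.25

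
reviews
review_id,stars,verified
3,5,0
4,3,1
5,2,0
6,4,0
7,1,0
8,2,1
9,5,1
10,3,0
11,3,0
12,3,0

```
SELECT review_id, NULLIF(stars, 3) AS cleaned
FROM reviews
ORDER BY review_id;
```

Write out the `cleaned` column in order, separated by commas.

5, NULL, 2, 4, 1, 2, 5, NULL, NULL, NULL

review_id=3: stars=5 vs 3: differ → 5
review_id=4: stars=3 vs 3: equal → NULL
review_id=5: stars=2 vs 3: differ → 2
review_id=6: stars=4 vs 3: differ → 4
review_id=7: stars=1 vs 3: differ → 1
review_id=8: stars=2 vs 3: differ → 2
review_id=9: stars=5 vs 3: differ → 5
review_id=10: stars=3 vs 3: equal → NULL
review_id=11: stars=3 vs 3: equal → NULL
review_id=12: stars=3 vs 3: equal → NULL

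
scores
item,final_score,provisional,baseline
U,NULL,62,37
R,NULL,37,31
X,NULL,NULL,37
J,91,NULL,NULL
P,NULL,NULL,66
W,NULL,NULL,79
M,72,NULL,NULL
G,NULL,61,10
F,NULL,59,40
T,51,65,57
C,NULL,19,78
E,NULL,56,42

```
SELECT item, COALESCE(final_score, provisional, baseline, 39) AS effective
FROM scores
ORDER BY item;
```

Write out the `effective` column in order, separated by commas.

item=C: final_score=NULL, provisional=19 → 19
item=E: final_score=NULL, provisional=56 → 56
item=F: final_score=NULL, provisional=59 → 59
item=G: final_score=NULL, provisional=61 → 61
item=J: final_score=91 → 91
item=M: final_score=72 → 72
item=P: final_score=NULL, provisional=NULL, baseline=66 → 66
item=R: final_score=NULL, provisional=37 → 37
item=T: final_score=51 → 51
item=U: final_score=NULL, provisional=62 → 62
item=W: final_score=NULL, provisional=NULL, baseline=79 → 79
item=X: final_score=NULL, provisional=NULL, baseline=37 → 37

19, 56, 59, 61, 91, 72, 66, 37, 51, 62, 79, 37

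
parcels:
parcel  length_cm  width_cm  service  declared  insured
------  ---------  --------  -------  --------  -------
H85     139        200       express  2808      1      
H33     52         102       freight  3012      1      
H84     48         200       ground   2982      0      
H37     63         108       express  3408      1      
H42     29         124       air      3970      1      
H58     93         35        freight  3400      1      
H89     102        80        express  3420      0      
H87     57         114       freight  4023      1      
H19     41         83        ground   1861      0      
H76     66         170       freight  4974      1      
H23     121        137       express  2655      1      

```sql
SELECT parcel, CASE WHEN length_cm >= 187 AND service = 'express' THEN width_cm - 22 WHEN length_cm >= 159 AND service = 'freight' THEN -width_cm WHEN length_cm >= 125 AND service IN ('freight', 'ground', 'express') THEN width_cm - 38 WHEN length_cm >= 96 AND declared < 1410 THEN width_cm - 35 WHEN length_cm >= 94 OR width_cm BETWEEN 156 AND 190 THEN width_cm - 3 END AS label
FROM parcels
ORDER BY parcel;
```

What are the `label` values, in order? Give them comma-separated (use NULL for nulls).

parcel=H19: (no match → NULL) → NULL
parcel=H23: length_cm >= 94 OR width_cm BETWEEN 156 AND 190 → 134
parcel=H33: (no match → NULL) → NULL
parcel=H37: (no match → NULL) → NULL
parcel=H42: (no match → NULL) → NULL
parcel=H58: (no match → NULL) → NULL
parcel=H76: length_cm >= 94 OR width_cm BETWEEN 156 AND 190 → 167
parcel=H84: (no match → NULL) → NULL
parcel=H85: length_cm >= 125 AND service IN ('freight', 'ground', 'express') → 162
parcel=H87: (no match → NULL) → NULL
parcel=H89: length_cm >= 94 OR width_cm BETWEEN 156 AND 190 → 77

NULL, 134, NULL, NULL, NULL, NULL, 167, NULL, 162, NULL, 77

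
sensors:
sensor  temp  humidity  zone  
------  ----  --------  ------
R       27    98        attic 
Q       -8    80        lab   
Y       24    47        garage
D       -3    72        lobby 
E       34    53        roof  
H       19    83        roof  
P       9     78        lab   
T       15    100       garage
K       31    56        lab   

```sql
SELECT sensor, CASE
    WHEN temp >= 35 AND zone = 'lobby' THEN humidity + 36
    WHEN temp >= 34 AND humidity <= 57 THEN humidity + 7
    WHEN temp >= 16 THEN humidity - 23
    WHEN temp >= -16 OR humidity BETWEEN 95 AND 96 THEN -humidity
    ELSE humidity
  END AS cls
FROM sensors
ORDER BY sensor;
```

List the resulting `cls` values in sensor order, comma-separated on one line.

sensor=D: temp >= -16 OR humidity BETWEEN 95 AND 96 → -72
sensor=E: temp >= 34 AND humidity <= 57 → 60
sensor=H: temp >= 16 → 60
sensor=K: temp >= 16 → 33
sensor=P: temp >= -16 OR humidity BETWEEN 95 AND 96 → -78
sensor=Q: temp >= -16 OR humidity BETWEEN 95 AND 96 → -80
sensor=R: temp >= 16 → 75
sensor=T: temp >= -16 OR humidity BETWEEN 95 AND 96 → -100
sensor=Y: temp >= 16 → 24

-72, 60, 60, 33, -78, -80, 75, -100, 24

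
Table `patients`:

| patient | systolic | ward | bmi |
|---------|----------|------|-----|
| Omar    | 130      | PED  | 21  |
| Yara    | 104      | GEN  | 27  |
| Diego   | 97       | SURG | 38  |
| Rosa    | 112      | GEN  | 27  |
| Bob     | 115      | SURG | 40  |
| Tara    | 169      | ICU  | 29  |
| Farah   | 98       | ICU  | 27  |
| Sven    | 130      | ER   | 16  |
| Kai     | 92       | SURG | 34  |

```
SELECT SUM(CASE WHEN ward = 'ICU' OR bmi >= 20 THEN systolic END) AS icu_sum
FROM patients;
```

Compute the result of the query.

917

patient=Omar: ✓ → 130
patient=Yara: ✓ → 104
patient=Diego: ✓ → 97
patient=Rosa: ✓ → 112
patient=Bob: ✓ → 115
patient=Tara: ✓ → 169
patient=Farah: ✓ → 98
patient=Sven: ✗
patient=Kai: ✓ → 92
icu_sum = 130 + 104 + 97 + 112 + 115 + 169 + 98 + 92 = 917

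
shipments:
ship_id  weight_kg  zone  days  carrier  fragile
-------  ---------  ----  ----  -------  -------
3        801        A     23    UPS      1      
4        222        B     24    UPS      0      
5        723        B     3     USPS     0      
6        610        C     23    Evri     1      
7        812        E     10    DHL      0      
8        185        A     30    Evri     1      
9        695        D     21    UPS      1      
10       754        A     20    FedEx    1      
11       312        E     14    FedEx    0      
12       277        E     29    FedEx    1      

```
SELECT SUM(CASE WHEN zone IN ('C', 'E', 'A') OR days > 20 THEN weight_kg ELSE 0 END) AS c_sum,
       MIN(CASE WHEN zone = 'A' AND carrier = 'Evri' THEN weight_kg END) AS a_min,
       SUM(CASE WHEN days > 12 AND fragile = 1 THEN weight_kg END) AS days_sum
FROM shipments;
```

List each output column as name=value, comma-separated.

c_sum=4668, a_min=185, days_sum=3322

[c_sum: zone IN ('C', 'E', 'A') OR days > 20]
ship_id=3: ✓ → 801
ship_id=4: ✓ → 222
ship_id=5: ✗
ship_id=6: ✓ → 610
ship_id=7: ✓ → 812
ship_id=8: ✓ → 185
ship_id=9: ✓ → 695
ship_id=10: ✓ → 754
ship_id=11: ✓ → 312
ship_id=12: ✓ → 277
c_sum = 801 + 222 + 610 + 812 + 185 + 695 + 754 + 312 + 277 = 4668
—
[a_min: zone = 'A' AND carrier = 'Evri']
ship_id=3: ✗
ship_id=4: ✗
ship_id=5: ✗
ship_id=6: ✗
ship_id=7: ✗
ship_id=8: ✓ → 185
ship_id=9: ✗
ship_id=10: ✗
ship_id=11: ✗
ship_id=12: ✗
a_min = MIN(185) = 185
—
[days_sum: days > 12 AND fragile = 1]
ship_id=3: ✓ → 801
ship_id=4: ✗
ship_id=5: ✗
ship_id=6: ✓ → 610
ship_id=7: ✗
ship_id=8: ✓ → 185
ship_id=9: ✓ → 695
ship_id=10: ✓ → 754
ship_id=11: ✗
ship_id=12: ✓ → 277
days_sum = 801 + 610 + 185 + 695 + 754 + 277 = 3322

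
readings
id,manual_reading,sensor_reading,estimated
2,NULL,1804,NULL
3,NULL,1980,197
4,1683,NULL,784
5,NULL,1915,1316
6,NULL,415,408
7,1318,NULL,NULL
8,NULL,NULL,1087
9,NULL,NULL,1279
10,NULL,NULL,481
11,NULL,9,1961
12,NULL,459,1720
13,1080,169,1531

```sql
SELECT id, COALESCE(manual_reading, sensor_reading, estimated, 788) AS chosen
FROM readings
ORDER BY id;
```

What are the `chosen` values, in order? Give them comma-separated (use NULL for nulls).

1804, 1980, 1683, 1915, 415, 1318, 1087, 1279, 481, 9, 459, 1080

id=2: manual_reading=NULL, sensor_reading=1804 → 1804
id=3: manual_reading=NULL, sensor_reading=1980 → 1980
id=4: manual_reading=1683 → 1683
id=5: manual_reading=NULL, sensor_reading=1915 → 1915
id=6: manual_reading=NULL, sensor_reading=415 → 415
id=7: manual_reading=1318 → 1318
id=8: manual_reading=NULL, sensor_reading=NULL, estimated=1087 → 1087
id=9: manual_reading=NULL, sensor_reading=NULL, estimated=1279 → 1279
id=10: manual_reading=NULL, sensor_reading=NULL, estimated=481 → 481
id=11: manual_reading=NULL, sensor_reading=9 → 9
id=12: manual_reading=NULL, sensor_reading=459 → 459
id=13: manual_reading=1080 → 1080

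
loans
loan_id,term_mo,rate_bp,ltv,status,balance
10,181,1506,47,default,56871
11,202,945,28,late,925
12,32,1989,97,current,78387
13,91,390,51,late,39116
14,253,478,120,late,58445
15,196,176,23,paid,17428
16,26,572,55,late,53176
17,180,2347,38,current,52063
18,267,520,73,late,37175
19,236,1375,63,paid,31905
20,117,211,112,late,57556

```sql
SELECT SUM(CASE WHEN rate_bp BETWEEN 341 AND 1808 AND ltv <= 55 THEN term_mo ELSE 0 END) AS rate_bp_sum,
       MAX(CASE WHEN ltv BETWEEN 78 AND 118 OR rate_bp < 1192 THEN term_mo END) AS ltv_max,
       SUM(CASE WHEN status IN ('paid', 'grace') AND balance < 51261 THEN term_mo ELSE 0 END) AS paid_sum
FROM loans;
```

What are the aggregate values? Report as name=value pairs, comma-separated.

[rate_bp_sum: rate_bp BETWEEN 341 AND 1808 AND ltv <= 55]
loan_id=10: ✓ → 181
loan_id=11: ✓ → 202
loan_id=12: ✗
loan_id=13: ✓ → 91
loan_id=14: ✗
loan_id=15: ✗
loan_id=16: ✓ → 26
loan_id=17: ✗
loan_id=18: ✗
loan_id=19: ✗
loan_id=20: ✗
rate_bp_sum = 181 + 202 + 91 + 26 = 500
—
[ltv_max: ltv BETWEEN 78 AND 118 OR rate_bp < 1192]
loan_id=10: ✗
loan_id=11: ✓ → 202
loan_id=12: ✓ → 32
loan_id=13: ✓ → 91
loan_id=14: ✓ → 253
loan_id=15: ✓ → 196
loan_id=16: ✓ → 26
loan_id=17: ✗
loan_id=18: ✓ → 267
loan_id=19: ✗
loan_id=20: ✓ → 117
ltv_max = MAX(202, 32, 91, 253, 196, 26, 267, 117) = 267
—
[paid_sum: status IN ('paid', 'grace') AND balance < 51261]
loan_id=10: ✗
loan_id=11: ✗
loan_id=12: ✗
loan_id=13: ✗
loan_id=14: ✗
loan_id=15: ✓ → 196
loan_id=16: ✗
loan_id=17: ✗
loan_id=18: ✗
loan_id=19: ✓ → 236
loan_id=20: ✗
paid_sum = 196 + 236 = 432

rate_bp_sum=500, ltv_max=267, paid_sum=432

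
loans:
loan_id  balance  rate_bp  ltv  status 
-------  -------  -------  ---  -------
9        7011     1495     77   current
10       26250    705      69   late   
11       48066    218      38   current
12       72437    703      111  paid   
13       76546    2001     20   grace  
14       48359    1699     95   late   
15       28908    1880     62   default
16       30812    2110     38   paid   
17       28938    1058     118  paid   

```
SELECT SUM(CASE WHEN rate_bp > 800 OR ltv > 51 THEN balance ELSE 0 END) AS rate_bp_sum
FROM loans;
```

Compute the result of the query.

319261

loan_id=9: ✓ → 7011
loan_id=10: ✓ → 26250
loan_id=11: ✗
loan_id=12: ✓ → 72437
loan_id=13: ✓ → 76546
loan_id=14: ✓ → 48359
loan_id=15: ✓ → 28908
loan_id=16: ✓ → 30812
loan_id=17: ✓ → 28938
rate_bp_sum = 7011 + 26250 + 72437 + 76546 + 48359 + 28908 + 30812 + 28938 = 319261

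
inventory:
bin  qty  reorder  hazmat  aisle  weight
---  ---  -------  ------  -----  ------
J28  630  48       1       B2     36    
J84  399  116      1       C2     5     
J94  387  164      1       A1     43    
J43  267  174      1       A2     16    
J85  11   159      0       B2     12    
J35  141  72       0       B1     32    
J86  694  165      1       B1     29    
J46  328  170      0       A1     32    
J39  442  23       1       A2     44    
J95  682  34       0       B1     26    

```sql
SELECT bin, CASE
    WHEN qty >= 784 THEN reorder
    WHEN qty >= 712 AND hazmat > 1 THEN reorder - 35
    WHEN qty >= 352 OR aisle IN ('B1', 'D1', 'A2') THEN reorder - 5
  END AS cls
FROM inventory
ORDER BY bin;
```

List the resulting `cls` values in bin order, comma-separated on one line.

bin=J28: qty >= 352 OR aisle IN ('B1', 'D1', 'A2') → 43
bin=J35: qty >= 352 OR aisle IN ('B1', 'D1', 'A2') → 67
bin=J39: qty >= 352 OR aisle IN ('B1', 'D1', 'A2') → 18
bin=J43: qty >= 352 OR aisle IN ('B1', 'D1', 'A2') → 169
bin=J46: (no match → NULL) → NULL
bin=J84: qty >= 352 OR aisle IN ('B1', 'D1', 'A2') → 111
bin=J85: (no match → NULL) → NULL
bin=J86: qty >= 352 OR aisle IN ('B1', 'D1', 'A2') → 160
bin=J94: qty >= 352 OR aisle IN ('B1', 'D1', 'A2') → 159
bin=J95: qty >= 352 OR aisle IN ('B1', 'D1', 'A2') → 29

43, 67, 18, 169, NULL, 111, NULL, 160, 159, 29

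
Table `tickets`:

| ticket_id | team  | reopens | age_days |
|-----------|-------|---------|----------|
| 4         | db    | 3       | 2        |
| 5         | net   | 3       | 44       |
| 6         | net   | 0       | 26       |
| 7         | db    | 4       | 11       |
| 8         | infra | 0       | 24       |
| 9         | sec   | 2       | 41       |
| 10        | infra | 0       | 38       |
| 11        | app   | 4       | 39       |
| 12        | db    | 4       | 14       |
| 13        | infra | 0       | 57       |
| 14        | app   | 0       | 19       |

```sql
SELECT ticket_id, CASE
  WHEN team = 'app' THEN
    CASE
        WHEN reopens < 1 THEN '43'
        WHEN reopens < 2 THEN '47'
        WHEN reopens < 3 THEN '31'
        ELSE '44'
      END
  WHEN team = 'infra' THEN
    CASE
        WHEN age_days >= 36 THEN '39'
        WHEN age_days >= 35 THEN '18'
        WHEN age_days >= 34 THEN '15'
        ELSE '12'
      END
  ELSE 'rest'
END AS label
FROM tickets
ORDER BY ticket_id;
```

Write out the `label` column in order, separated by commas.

rest, rest, rest, rest, 12, rest, 39, 44, rest, 39, 43

ticket_id=4: team='db' → outer ELSE → rest
ticket_id=5: team='net' → outer ELSE → rest
ticket_id=6: team='net' → outer ELSE → rest
ticket_id=7: team='db' → outer ELSE → rest
ticket_id=8: team='infra' → inner[ELSE] → 12
ticket_id=9: team='sec' → outer ELSE → rest
ticket_id=10: team='infra' → inner[age_days >= 36] → 39
ticket_id=11: team='app' → inner[ELSE] → 44
ticket_id=12: team='db' → outer ELSE → rest
ticket_id=13: team='infra' → inner[age_days >= 36] → 39
ticket_id=14: team='app' → inner[reopens < 1] → 43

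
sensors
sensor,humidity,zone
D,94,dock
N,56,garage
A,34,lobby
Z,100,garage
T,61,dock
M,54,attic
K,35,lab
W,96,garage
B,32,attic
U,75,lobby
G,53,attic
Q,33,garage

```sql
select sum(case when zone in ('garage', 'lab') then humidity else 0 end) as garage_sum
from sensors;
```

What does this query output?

sensor=D: ✗
sensor=N: ✓ → 56
sensor=A: ✗
sensor=Z: ✓ → 100
sensor=T: ✗
sensor=M: ✗
sensor=K: ✓ → 35
sensor=W: ✓ → 96
sensor=B: ✗
sensor=U: ✗
sensor=G: ✗
sensor=Q: ✓ → 33
garage_sum = 56 + 100 + 35 + 96 + 33 = 320

320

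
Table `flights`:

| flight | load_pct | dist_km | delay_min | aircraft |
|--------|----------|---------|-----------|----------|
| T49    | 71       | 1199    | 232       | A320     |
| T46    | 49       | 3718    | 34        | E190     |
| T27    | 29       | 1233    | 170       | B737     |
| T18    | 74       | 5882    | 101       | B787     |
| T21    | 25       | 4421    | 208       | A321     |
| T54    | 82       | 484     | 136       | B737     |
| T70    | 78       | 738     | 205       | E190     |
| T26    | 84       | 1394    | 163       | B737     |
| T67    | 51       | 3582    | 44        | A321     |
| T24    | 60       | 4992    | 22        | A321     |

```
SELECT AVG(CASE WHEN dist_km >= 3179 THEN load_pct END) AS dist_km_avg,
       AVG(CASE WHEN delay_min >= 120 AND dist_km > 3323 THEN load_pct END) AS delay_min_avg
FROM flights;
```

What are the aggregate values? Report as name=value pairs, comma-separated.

[dist_km_avg: dist_km >= 3179]
flight=T49: ✗
flight=T46: ✓ → 49
flight=T27: ✗
flight=T18: ✓ → 74
flight=T21: ✓ → 25
flight=T54: ✗
flight=T70: ✗
flight=T26: ✗
flight=T67: ✓ → 51
flight=T24: ✓ → 60
dist_km_avg = (49 + 74 + 25 + 51 + 60) / 5 = 51.8
—
[delay_min_avg: delay_min >= 120 AND dist_km > 3323]
flight=T49: ✗
flight=T46: ✗
flight=T27: ✗
flight=T18: ✗
flight=T21: ✓ → 25
flight=T54: ✗
flight=T70: ✗
flight=T26: ✗
flight=T67: ✗
flight=T24: ✗
delay_min_avg = 25

dist_km_avg=51.8, delay_min_avg=25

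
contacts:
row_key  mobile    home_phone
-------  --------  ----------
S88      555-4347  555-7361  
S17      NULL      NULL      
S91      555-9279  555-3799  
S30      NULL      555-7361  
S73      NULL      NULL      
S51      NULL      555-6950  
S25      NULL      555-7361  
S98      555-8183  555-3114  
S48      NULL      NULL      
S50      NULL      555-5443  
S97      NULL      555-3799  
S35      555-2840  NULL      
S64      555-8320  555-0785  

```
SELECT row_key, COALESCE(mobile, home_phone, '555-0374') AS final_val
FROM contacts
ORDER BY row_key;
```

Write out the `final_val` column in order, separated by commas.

555-0374, 555-7361, 555-7361, 555-2840, 555-0374, 555-5443, 555-6950, 555-8320, 555-0374, 555-4347, 555-9279, 555-3799, 555-8183

row_key=S17: mobile=NULL, home_phone=NULL, → literal 555-0374 → 555-0374
row_key=S25: mobile=NULL, home_phone=555-7361 → 555-7361
row_key=S30: mobile=NULL, home_phone=555-7361 → 555-7361
row_key=S35: mobile=555-2840 → 555-2840
row_key=S48: mobile=NULL, home_phone=NULL, → literal 555-0374 → 555-0374
row_key=S50: mobile=NULL, home_phone=555-5443 → 555-5443
row_key=S51: mobile=NULL, home_phone=555-6950 → 555-6950
row_key=S64: mobile=555-8320 → 555-8320
row_key=S73: mobile=NULL, home_phone=NULL, → literal 555-0374 → 555-0374
row_key=S88: mobile=555-4347 → 555-4347
row_key=S91: mobile=555-9279 → 555-9279
row_key=S97: mobile=NULL, home_phone=555-3799 → 555-3799
row_key=S98: mobile=555-8183 → 555-8183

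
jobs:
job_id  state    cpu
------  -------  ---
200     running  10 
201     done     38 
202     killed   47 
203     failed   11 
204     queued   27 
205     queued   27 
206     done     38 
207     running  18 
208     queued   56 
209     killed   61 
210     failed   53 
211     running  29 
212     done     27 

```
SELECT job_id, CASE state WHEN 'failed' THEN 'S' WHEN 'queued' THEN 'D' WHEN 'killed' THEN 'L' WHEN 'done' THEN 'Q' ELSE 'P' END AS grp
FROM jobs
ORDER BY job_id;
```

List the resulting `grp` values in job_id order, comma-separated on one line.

job_id=200: ELSE → P
job_id=201: state='done' → Q
job_id=202: state='killed' → L
job_id=203: state='failed' → S
job_id=204: state='queued' → D
job_id=205: state='queued' → D
job_id=206: state='done' → Q
job_id=207: ELSE → P
job_id=208: state='queued' → D
job_id=209: state='killed' → L
job_id=210: state='failed' → S
job_id=211: ELSE → P
job_id=212: state='done' → Q

P, Q, L, S, D, D, Q, P, D, L, S, P, Q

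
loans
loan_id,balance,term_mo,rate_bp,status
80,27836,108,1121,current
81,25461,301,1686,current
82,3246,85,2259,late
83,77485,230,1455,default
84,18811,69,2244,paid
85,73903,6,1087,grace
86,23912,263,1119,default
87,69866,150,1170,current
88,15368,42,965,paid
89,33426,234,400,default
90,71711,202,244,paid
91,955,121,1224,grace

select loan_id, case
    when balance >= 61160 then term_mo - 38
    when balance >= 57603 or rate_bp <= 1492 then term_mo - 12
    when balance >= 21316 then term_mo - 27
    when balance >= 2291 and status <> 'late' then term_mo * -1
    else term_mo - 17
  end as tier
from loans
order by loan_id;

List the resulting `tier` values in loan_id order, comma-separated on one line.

96, 274, 68, 192, -69, -32, 251, 112, 30, 222, 164, 109

loan_id=80: balance >= 57603 or rate_bp <= 1492 → 96
loan_id=81: balance >= 21316 → 274
loan_id=82: ELSE → 68
loan_id=83: balance >= 61160 → 192
loan_id=84: balance >= 2291 and status <> 'late' → -69
loan_id=85: balance >= 61160 → -32
loan_id=86: balance >= 57603 or rate_bp <= 1492 → 251
loan_id=87: balance >= 61160 → 112
loan_id=88: balance >= 57603 or rate_bp <= 1492 → 30
loan_id=89: balance >= 57603 or rate_bp <= 1492 → 222
loan_id=90: balance >= 61160 → 164
loan_id=91: balance >= 57603 or rate_bp <= 1492 → 109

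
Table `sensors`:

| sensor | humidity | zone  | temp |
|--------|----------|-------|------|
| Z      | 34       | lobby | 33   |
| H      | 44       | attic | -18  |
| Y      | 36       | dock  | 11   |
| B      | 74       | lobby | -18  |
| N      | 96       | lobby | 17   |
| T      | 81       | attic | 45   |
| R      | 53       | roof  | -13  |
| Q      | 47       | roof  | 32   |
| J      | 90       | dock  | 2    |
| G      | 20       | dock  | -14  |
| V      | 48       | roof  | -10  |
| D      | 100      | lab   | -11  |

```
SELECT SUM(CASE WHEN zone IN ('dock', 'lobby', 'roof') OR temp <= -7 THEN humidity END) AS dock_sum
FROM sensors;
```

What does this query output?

642

sensor=Z: ✓ → 34
sensor=H: ✓ → 44
sensor=Y: ✓ → 36
sensor=B: ✓ → 74
sensor=N: ✓ → 96
sensor=T: ✗
sensor=R: ✓ → 53
sensor=Q: ✓ → 47
sensor=J: ✓ → 90
sensor=G: ✓ → 20
sensor=V: ✓ → 48
sensor=D: ✓ → 100
dock_sum = 34 + 44 + 36 + 74 + 96 + 53 + 47 + 90 + 20 + 48 + 100 = 642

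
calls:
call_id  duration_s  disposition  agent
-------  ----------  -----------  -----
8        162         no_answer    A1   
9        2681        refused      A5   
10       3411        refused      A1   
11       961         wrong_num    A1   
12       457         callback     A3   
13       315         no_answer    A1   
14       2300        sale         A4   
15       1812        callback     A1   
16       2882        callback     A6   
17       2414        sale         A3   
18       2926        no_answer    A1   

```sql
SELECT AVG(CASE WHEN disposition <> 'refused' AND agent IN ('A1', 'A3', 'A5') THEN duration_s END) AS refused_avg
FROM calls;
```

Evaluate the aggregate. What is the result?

call_id=8: ✓ → 162
call_id=9: ✗
call_id=10: ✗
call_id=11: ✓ → 961
call_id=12: ✓ → 457
call_id=13: ✓ → 315
call_id=14: ✗
call_id=15: ✓ → 1812
call_id=16: ✗
call_id=17: ✓ → 2414
call_id=18: ✓ → 2926
refused_avg = (162 + 961 + 457 + 315 + 1812 + 2414 + 2926) / 7 = 1292.4285714286

1292.4285714286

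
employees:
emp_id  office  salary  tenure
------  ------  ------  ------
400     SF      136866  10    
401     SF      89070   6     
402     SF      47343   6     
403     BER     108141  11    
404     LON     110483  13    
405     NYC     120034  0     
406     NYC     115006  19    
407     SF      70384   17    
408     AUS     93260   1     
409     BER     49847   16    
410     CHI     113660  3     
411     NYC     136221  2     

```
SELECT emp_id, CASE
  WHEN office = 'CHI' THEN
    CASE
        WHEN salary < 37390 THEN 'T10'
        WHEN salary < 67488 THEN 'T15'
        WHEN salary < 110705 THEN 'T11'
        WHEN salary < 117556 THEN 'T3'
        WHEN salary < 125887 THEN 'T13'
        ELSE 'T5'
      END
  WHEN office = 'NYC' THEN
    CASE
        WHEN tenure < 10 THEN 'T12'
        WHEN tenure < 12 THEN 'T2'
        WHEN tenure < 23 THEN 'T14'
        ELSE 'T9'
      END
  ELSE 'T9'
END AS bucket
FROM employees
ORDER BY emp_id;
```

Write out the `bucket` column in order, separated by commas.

T9, T9, T9, T9, T9, T12, T14, T9, T9, T9, T3, T12

emp_id=400: office='SF' → outer ELSE → T9
emp_id=401: office='SF' → outer ELSE → T9
emp_id=402: office='SF' → outer ELSE → T9
emp_id=403: office='BER' → outer ELSE → T9
emp_id=404: office='LON' → outer ELSE → T9
emp_id=405: office='NYC' → inner[tenure < 10] → T12
emp_id=406: office='NYC' → inner[tenure < 23] → T14
emp_id=407: office='SF' → outer ELSE → T9
emp_id=408: office='AUS' → outer ELSE → T9
emp_id=409: office='BER' → outer ELSE → T9
emp_id=410: office='CHI' → inner[salary < 117556] → T3
emp_id=411: office='NYC' → inner[tenure < 10] → T12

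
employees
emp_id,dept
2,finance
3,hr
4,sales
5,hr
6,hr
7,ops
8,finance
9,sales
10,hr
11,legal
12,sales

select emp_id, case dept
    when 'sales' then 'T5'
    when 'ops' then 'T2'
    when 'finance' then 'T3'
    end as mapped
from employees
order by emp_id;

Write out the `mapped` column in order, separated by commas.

emp_id=2: dept='finance' → T3
emp_id=3: (no match → NULL) → NULL
emp_id=4: dept='sales' → T5
emp_id=5: (no match → NULL) → NULL
emp_id=6: (no match → NULL) → NULL
emp_id=7: dept='ops' → T2
emp_id=8: dept='finance' → T3
emp_id=9: dept='sales' → T5
emp_id=10: (no match → NULL) → NULL
emp_id=11: (no match → NULL) → NULL
emp_id=12: dept='sales' → T5

T3, NULL, T5, NULL, NULL, T2, T3, T5, NULL, NULL, T5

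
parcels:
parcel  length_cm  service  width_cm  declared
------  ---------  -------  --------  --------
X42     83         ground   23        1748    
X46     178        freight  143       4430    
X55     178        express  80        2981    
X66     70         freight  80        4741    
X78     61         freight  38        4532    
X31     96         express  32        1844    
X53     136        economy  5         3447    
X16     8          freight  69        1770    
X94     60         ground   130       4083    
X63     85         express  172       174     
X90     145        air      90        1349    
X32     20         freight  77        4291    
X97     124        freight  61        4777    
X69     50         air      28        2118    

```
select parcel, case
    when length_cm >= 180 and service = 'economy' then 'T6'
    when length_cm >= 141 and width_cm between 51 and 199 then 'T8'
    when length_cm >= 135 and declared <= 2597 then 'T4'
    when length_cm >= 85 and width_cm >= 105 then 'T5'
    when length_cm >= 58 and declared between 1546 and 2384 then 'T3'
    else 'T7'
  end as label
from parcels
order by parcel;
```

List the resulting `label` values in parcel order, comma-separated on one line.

parcel=X16: ELSE → T7
parcel=X31: length_cm >= 58 and declared between 1546 and 2384 → T3
parcel=X32: ELSE → T7
parcel=X42: length_cm >= 58 and declared between 1546 and 2384 → T3
parcel=X46: length_cm >= 141 and width_cm between 51 and 199 → T8
parcel=X53: ELSE → T7
parcel=X55: length_cm >= 141 and width_cm between 51 and 199 → T8
parcel=X63: length_cm >= 85 and width_cm >= 105 → T5
parcel=X66: ELSE → T7
parcel=X69: ELSE → T7
parcel=X78: ELSE → T7
parcel=X90: length_cm >= 141 and width_cm between 51 and 199 → T8
parcel=X94: ELSE → T7
parcel=X97: ELSE → T7

T7, T3, T7, T3, T8, T7, T8, T5, T7, T7, T7, T8, T7, T7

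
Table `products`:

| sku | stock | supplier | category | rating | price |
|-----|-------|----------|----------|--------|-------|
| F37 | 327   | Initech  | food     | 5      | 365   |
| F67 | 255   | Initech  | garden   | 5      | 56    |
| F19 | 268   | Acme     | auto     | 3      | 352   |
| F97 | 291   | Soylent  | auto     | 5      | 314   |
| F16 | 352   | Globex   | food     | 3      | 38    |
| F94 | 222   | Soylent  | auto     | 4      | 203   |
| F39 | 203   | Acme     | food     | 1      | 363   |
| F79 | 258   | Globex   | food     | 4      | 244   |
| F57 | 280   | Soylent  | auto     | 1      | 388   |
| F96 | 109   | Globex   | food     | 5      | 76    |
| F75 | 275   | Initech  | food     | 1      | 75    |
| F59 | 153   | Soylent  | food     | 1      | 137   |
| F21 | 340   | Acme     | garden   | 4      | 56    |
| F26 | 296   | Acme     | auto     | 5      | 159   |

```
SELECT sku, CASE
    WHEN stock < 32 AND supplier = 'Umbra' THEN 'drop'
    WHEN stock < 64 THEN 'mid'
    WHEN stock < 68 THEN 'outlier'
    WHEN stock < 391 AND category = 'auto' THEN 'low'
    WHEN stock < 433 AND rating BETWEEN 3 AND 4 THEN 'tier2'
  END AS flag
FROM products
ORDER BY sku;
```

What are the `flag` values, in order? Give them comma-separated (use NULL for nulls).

tier2, low, tier2, low, NULL, NULL, low, NULL, NULL, NULL, tier2, low, NULL, low

sku=F16: stock < 433 AND rating BETWEEN 3 AND 4 → tier2
sku=F19: stock < 391 AND category = 'auto' → low
sku=F21: stock < 433 AND rating BETWEEN 3 AND 4 → tier2
sku=F26: stock < 391 AND category = 'auto' → low
sku=F37: (no match → NULL) → NULL
sku=F39: (no match → NULL) → NULL
sku=F57: stock < 391 AND category = 'auto' → low
sku=F59: (no match → NULL) → NULL
sku=F67: (no match → NULL) → NULL
sku=F75: (no match → NULL) → NULL
sku=F79: stock < 433 AND rating BETWEEN 3 AND 4 → tier2
sku=F94: stock < 391 AND category = 'auto' → low
sku=F96: (no match → NULL) → NULL
sku=F97: stock < 391 AND category = 'auto' → low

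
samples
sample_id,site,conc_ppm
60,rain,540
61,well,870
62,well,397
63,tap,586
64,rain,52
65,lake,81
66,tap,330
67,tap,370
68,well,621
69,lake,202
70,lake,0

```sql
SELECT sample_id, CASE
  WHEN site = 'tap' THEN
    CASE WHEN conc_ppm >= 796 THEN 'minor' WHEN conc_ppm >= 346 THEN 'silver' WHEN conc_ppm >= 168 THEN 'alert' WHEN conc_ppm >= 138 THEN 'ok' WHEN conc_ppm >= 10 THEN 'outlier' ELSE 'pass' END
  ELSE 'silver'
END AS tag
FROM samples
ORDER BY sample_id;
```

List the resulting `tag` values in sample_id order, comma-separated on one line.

silver, silver, silver, silver, silver, silver, alert, silver, silver, silver, silver

sample_id=60: site='rain' → outer ELSE → silver
sample_id=61: site='well' → outer ELSE → silver
sample_id=62: site='well' → outer ELSE → silver
sample_id=63: site='tap' → inner[conc_ppm >= 346] → silver
sample_id=64: site='rain' → outer ELSE → silver
sample_id=65: site='lake' → outer ELSE → silver
sample_id=66: site='tap' → inner[conc_ppm >= 168] → alert
sample_id=67: site='tap' → inner[conc_ppm >= 346] → silver
sample_id=68: site='well' → outer ELSE → silver
sample_id=69: site='lake' → outer ELSE → silver
sample_id=70: site='lake' → outer ELSE → silver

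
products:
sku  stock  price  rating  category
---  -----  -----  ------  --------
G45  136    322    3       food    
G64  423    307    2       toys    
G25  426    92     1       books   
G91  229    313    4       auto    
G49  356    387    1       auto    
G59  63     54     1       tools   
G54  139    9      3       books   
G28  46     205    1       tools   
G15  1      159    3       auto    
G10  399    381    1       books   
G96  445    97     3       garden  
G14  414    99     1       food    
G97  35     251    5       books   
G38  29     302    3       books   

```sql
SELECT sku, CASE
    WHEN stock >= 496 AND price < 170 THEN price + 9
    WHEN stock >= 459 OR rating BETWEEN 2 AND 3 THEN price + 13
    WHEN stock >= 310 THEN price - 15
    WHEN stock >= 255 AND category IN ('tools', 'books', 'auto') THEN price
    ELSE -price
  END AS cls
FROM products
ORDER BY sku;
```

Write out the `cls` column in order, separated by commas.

366, 84, 172, 77, -205, 315, 335, 372, 22, -54, 320, -313, 110, -251

sku=G10: stock >= 310 → 366
sku=G14: stock >= 310 → 84
sku=G15: stock >= 459 OR rating BETWEEN 2 AND 3 → 172
sku=G25: stock >= 310 → 77
sku=G28: ELSE → -205
sku=G38: stock >= 459 OR rating BETWEEN 2 AND 3 → 315
sku=G45: stock >= 459 OR rating BETWEEN 2 AND 3 → 335
sku=G49: stock >= 310 → 372
sku=G54: stock >= 459 OR rating BETWEEN 2 AND 3 → 22
sku=G59: ELSE → -54
sku=G64: stock >= 459 OR rating BETWEEN 2 AND 3 → 320
sku=G91: ELSE → -313
sku=G96: stock >= 459 OR rating BETWEEN 2 AND 3 → 110
sku=G97: ELSE → -251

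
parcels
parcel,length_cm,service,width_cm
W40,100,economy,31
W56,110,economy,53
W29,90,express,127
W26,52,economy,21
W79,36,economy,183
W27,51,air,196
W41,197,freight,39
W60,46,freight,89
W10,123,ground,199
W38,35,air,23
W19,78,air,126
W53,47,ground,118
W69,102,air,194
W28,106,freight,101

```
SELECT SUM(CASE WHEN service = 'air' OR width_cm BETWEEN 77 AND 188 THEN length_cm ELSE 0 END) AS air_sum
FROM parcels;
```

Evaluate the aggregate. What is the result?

parcel=W40: ✗
parcel=W56: ✗
parcel=W29: ✓ → 90
parcel=W26: ✗
parcel=W79: ✓ → 36
parcel=W27: ✓ → 51
parcel=W41: ✗
parcel=W60: ✓ → 46
parcel=W10: ✗
parcel=W38: ✓ → 35
parcel=W19: ✓ → 78
parcel=W53: ✓ → 47
parcel=W69: ✓ → 102
parcel=W28: ✓ → 106
air_sum = 90 + 36 + 51 + 46 + 35 + 78 + 47 + 102 + 106 = 591

591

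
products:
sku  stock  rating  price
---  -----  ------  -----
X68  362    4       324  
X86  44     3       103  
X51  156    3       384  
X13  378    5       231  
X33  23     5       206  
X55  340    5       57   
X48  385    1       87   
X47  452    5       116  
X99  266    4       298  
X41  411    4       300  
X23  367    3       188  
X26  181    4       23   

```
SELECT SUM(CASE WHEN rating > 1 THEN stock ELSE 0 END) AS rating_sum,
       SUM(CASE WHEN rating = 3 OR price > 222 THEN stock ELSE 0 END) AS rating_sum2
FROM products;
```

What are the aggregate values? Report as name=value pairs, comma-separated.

rating_sum=2980, rating_sum2=1984

[rating_sum: rating > 1]
sku=X68: ✓ → 362
sku=X86: ✓ → 44
sku=X51: ✓ → 156
sku=X13: ✓ → 378
sku=X33: ✓ → 23
sku=X55: ✓ → 340
sku=X48: ✗
sku=X47: ✓ → 452
sku=X99: ✓ → 266
sku=X41: ✓ → 411
sku=X23: ✓ → 367
sku=X26: ✓ → 181
rating_sum = 362 + 44 + 156 + 378 + 23 + 340 + 452 + 266 + 411 + 367 + 181 = 2980
—
[rating_sum2: rating = 3 OR price > 222]
sku=X68: ✓ → 362
sku=X86: ✓ → 44
sku=X51: ✓ → 156
sku=X13: ✓ → 378
sku=X33: ✗
sku=X55: ✗
sku=X48: ✗
sku=X47: ✗
sku=X99: ✓ → 266
sku=X41: ✓ → 411
sku=X23: ✓ → 367
sku=X26: ✗
rating_sum2 = 362 + 44 + 156 + 378 + 266 + 411 + 367 = 1984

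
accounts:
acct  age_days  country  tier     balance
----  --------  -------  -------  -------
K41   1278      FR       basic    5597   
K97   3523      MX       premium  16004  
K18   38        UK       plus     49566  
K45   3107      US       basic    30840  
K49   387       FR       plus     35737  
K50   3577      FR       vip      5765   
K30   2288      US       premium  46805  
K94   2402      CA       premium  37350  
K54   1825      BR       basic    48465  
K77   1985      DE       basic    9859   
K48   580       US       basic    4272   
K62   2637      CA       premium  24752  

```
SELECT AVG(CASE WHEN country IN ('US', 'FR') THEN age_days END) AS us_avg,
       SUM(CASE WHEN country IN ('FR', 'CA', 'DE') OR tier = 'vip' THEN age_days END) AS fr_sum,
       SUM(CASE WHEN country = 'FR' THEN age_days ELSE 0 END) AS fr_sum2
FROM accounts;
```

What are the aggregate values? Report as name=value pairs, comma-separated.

us_avg=1869.5, fr_sum=12266, fr_sum2=5242

[us_avg: country IN ('US', 'FR')]
acct=K41: ✓ → 1278
acct=K97: ✗
acct=K18: ✗
acct=K45: ✓ → 3107
acct=K49: ✓ → 387
acct=K50: ✓ → 3577
acct=K30: ✓ → 2288
acct=K94: ✗
acct=K54: ✗
acct=K77: ✗
acct=K48: ✓ → 580
acct=K62: ✗
us_avg = (1278 + 3107 + 387 + 3577 + 2288 + 580) / 6 = 1869.5
—
[fr_sum: country IN ('FR', 'CA', 'DE') OR tier = 'vip']
acct=K41: ✓ → 1278
acct=K97: ✗
acct=K18: ✗
acct=K45: ✗
acct=K49: ✓ → 387
acct=K50: ✓ → 3577
acct=K30: ✗
acct=K94: ✓ → 2402
acct=K54: ✗
acct=K77: ✓ → 1985
acct=K48: ✗
acct=K62: ✓ → 2637
fr_sum = 1278 + 387 + 3577 + 2402 + 1985 + 2637 = 12266
—
[fr_sum2: country = 'FR']
acct=K41: ✓ → 1278
acct=K97: ✗
acct=K18: ✗
acct=K45: ✗
acct=K49: ✓ → 387
acct=K50: ✓ → 3577
acct=K30: ✗
acct=K94: ✗
acct=K54: ✗
acct=K77: ✗
acct=K48: ✗
acct=K62: ✗
fr_sum2 = 1278 + 387 + 3577 = 5242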